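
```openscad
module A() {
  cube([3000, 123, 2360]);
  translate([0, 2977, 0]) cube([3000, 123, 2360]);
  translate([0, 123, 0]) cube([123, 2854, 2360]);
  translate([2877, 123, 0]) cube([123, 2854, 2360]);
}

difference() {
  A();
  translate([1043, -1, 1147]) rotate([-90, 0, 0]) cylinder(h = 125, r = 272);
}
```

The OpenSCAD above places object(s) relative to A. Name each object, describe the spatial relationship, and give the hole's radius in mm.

The subtracted cylinder has r = 272 mm.

A is a house frame. The house frame has a circular hole through its front wall. The hole's radius is 272 mm.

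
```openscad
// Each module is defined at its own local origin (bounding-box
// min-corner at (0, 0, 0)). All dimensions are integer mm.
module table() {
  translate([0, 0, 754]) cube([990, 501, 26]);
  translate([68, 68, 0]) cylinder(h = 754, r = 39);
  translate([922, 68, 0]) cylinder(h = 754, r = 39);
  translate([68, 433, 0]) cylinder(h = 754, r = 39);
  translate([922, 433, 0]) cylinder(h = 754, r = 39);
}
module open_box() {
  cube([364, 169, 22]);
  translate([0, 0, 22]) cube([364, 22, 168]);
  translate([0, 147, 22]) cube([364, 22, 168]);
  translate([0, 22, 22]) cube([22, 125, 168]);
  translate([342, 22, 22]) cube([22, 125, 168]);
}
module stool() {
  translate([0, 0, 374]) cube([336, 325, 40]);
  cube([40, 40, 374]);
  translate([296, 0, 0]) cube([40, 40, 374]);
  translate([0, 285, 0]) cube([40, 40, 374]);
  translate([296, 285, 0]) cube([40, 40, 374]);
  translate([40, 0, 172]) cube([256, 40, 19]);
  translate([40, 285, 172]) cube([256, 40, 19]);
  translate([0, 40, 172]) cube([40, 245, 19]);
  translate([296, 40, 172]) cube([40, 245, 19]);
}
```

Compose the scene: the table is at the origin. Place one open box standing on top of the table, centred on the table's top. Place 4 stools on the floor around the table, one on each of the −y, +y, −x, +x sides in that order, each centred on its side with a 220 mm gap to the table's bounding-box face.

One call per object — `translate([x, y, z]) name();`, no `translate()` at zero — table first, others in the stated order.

table();
translate([313, 166, 780]) open_box();
translate([327, -545, 0]) stool();
translate([327, 721, 0]) stool();
translate([-556, 88, 0]) stool();
translate([1210, 88, 0]) stool();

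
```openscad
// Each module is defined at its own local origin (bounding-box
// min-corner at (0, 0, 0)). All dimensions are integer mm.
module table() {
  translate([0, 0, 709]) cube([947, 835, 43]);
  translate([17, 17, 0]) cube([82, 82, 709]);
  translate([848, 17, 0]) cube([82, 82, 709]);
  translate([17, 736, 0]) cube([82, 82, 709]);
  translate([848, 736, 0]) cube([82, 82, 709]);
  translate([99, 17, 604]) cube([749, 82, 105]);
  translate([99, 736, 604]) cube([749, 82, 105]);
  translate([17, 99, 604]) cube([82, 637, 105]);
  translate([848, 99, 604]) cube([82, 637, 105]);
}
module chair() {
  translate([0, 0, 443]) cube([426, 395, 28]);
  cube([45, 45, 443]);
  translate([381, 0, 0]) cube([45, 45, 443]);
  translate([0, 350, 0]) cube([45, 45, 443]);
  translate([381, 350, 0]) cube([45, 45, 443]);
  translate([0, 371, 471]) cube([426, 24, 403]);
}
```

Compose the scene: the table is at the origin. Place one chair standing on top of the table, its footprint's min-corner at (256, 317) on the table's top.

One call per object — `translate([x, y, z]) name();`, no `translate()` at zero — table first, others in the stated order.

table();
translate([256, 317, 752]) chair();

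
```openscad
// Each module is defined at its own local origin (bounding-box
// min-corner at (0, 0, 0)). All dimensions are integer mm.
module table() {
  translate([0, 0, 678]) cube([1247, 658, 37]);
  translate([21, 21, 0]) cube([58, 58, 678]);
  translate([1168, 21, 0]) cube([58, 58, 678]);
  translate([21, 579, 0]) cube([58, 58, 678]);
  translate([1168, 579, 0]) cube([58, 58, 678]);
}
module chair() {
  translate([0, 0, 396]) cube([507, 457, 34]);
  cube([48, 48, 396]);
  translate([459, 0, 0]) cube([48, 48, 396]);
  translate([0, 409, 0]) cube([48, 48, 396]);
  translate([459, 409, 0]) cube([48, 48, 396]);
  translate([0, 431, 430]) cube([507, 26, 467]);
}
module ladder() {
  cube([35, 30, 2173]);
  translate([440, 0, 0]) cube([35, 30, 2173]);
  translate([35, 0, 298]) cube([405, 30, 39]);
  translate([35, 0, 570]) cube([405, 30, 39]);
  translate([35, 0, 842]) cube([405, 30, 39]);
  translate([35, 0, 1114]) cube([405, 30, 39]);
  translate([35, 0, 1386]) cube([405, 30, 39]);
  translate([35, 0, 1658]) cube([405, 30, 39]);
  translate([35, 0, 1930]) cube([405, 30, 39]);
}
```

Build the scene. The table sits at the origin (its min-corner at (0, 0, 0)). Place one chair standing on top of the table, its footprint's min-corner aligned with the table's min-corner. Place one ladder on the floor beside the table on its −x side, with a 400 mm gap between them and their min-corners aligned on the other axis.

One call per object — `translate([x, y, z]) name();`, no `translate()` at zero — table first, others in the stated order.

table();
translate([0, 0, 715]) chair();
translate([-875, 0, 0]) ladder();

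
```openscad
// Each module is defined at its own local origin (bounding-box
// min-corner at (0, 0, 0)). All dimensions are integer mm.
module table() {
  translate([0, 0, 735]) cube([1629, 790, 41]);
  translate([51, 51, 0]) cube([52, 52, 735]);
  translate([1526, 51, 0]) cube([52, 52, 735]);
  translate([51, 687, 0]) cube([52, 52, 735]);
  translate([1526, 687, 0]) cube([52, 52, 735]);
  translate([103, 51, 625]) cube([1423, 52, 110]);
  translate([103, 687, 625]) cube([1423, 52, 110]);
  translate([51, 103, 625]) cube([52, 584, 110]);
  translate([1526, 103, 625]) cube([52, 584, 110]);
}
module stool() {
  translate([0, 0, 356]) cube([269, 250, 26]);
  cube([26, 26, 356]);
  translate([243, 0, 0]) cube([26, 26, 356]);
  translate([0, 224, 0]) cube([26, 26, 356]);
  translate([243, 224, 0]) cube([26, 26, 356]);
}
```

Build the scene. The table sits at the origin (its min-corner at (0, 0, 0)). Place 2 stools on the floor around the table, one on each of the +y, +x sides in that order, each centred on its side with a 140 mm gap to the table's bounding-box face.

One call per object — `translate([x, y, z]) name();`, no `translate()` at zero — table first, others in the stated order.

table();
translate([680, 930, 0]) stool();
translate([1769, 270, 0]) stool();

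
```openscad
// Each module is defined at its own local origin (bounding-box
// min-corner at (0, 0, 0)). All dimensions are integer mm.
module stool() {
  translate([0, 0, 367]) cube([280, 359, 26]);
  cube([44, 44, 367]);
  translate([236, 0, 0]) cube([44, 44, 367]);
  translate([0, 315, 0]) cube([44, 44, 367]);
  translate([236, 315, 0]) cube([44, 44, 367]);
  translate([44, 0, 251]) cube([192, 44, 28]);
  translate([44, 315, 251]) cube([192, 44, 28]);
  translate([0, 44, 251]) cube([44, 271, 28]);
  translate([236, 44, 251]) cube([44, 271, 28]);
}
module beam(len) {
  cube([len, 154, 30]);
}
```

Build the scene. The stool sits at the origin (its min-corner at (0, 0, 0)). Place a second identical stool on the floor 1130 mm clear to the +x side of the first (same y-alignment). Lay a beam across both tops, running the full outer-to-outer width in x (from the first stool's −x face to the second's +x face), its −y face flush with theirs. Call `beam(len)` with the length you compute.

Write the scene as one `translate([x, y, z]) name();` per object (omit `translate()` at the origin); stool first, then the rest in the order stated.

stool();
translate([1410, 0, 0]) stool();
translate([0, 0, 393]) beam(1690);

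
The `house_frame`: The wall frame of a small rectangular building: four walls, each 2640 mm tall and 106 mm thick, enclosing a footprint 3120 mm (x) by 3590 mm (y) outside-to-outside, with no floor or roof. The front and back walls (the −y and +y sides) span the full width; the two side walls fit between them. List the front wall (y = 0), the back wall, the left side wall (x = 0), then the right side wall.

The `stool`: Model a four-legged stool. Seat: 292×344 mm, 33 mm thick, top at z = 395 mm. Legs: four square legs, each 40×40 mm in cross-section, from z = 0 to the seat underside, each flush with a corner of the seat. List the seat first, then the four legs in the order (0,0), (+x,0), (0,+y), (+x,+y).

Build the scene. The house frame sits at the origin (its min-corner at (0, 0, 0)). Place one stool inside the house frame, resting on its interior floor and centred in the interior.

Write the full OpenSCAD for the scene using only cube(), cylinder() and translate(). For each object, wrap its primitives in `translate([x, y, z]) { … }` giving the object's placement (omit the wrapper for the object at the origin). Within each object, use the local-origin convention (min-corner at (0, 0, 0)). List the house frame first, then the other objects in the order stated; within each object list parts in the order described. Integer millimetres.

cube([3120, 106, 2640]);
translate([0, 3484, 0]) cube([3120, 106, 2640]);
translate([0, 106, 0]) cube([106, 3378, 2640]);
translate([3014, 106, 0]) cube([106, 3378, 2640]);
translate([1414, 1623, 0]) {
  translate([0, 0, 362]) cube([292, 344, 33]);
  cube([40, 40, 362]);
  translate([252, 0, 0]) cube([40, 40, 362]);
  translate([0, 304, 0]) cube([40, 40, 362]);
  translate([252, 304, 0]) cube([40, 40, 362]);
}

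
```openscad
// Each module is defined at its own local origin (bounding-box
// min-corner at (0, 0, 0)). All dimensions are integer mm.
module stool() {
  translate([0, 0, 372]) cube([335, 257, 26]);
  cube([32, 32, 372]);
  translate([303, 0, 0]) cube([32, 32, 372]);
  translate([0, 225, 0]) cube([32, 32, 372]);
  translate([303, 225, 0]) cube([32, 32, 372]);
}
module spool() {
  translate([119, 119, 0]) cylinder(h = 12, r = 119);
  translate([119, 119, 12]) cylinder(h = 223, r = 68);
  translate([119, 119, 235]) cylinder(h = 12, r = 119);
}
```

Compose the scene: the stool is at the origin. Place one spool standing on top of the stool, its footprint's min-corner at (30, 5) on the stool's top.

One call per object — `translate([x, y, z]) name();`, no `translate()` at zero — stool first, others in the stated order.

stool();
translate([30, 5, 398]) spool();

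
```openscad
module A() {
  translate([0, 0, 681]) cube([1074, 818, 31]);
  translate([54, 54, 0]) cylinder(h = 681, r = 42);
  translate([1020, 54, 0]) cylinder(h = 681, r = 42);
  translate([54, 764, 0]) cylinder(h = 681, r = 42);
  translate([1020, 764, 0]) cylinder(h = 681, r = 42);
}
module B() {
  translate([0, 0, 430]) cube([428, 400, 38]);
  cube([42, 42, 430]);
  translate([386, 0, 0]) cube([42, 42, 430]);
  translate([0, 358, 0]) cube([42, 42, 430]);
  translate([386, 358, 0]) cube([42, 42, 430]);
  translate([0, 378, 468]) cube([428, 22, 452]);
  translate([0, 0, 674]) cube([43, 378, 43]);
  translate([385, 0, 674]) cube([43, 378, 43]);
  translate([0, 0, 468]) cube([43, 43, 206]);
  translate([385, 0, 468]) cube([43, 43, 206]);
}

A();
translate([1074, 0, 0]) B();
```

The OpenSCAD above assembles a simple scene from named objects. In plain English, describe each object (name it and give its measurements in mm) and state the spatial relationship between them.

A is a table with a 1074×818 mm rectangular top, 31 mm thick, top surface at z = 712 mm, supported by four round legs of 84 mm diameter, each leg's bounding box inset 12 mm from the nearest pair of top edges, running from the floor.

B is a chair: 428×400 mm seat, 38 mm thick, top at z = 468 mm, on four 42 mm square corner legs flush with the seat edges. A 22 mm thick backrest slab spans the full seat width, extending 452 mm above the seat top, its back face flush with the seat's +y edge. Two armrests of 43×43 mm section run along each side from the seat's front edge to the front of the backrest, top faces 249 mm above the seat top and outer faces flush with the seat's x-edges; a 43×43 mm post under the front of each armrest stands on the seat at the front corner.

The chair is against the table's +x side, with their −y faces flush.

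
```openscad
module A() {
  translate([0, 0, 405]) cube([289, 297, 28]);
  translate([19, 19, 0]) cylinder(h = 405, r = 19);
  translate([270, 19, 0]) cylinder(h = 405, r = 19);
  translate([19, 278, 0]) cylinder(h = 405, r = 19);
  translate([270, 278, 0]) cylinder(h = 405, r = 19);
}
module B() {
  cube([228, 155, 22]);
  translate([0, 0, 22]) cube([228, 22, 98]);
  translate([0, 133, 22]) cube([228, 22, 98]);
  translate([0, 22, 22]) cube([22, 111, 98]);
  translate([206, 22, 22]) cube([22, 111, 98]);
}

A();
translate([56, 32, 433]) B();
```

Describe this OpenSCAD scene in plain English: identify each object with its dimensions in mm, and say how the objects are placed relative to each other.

A is a four-legged stool. The seat is a 289×297×28 mm slab whose top surface is at z = 433 mm; four round legs, each 38 mm in diameter, run from the floor (z = 0) to the underside of the seat, each leg's axis is inset half a diameter from the nearest pair of seat edges (so the leg's bounding box is flush with the corner).

B is an open-topped rectangular box: outside dimensions 228×155×120 mm, with a uniform wall and base thickness of 22 mm. The base is a full 228×155 slab on the floor; four walls sit on top of the base. The front and back walls (the −y and +y sides) span the full width; the two side walls fit between them.

The open box is on top of the stool.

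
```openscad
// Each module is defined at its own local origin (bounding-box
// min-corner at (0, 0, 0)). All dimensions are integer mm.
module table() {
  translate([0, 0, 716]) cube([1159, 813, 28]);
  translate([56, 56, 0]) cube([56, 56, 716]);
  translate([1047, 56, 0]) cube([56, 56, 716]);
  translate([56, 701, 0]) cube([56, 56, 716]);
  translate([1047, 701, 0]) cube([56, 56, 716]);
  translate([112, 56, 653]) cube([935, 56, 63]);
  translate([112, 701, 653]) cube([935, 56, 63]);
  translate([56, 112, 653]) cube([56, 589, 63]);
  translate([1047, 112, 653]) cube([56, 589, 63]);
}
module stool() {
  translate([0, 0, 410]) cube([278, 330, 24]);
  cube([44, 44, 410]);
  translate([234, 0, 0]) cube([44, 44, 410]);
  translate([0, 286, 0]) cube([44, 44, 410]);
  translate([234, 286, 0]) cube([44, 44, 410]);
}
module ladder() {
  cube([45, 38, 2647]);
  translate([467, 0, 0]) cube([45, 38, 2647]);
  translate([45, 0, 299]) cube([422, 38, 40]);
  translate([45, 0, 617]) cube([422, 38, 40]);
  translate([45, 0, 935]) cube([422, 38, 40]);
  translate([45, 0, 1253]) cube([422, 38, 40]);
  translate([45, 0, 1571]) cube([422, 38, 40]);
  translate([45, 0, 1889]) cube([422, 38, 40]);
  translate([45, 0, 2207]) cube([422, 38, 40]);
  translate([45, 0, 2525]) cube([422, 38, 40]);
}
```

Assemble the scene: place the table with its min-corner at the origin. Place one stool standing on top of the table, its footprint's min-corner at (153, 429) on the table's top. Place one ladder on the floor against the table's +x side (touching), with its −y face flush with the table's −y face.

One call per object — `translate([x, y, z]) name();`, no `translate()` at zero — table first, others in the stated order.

table();
translate([153, 429, 744]) stool();
translate([1159, 0, 0]) ladder();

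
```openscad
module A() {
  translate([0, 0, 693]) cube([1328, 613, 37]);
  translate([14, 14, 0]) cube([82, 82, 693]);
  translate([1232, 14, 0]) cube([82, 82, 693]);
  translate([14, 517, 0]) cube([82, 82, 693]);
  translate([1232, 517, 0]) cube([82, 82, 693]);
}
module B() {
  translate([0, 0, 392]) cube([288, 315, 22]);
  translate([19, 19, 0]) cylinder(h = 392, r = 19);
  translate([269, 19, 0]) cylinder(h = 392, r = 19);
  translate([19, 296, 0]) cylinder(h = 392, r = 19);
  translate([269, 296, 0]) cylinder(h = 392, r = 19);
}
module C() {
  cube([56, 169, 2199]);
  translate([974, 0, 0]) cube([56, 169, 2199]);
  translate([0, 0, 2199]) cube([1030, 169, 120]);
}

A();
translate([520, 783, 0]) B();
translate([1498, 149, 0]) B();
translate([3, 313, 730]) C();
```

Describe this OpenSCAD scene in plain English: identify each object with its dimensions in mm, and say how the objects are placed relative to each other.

A is a rectangular dining table. The top is 1328×613×37 mm with its upper surface at z = 730 mm. It stands on four 82×82 mm square legs, each inset 14 mm from the nearest pair of top edges, running from the floor to the underside of the top.

B is a simple wooden stool: a rectangular seat 288 mm (x) by 315 mm (y), 22 mm thick, top face at z = 414 mm, on four round legs, each 38 mm in diameter. The legs rest on z = 0, each leg's axis is inset half a diameter from the nearest pair of seat edges (so the leg's bounding box is flush with the corner).

C is a door frame. The clear opening is 918 mm wide and 2199 mm high. Two 56 mm wide jambs, 169 mm deep, stand either side of the opening from the floor to the top of the opening. A 120 mm thick head sits across the top of both jambs, spanning the full outside width of the frame.

Two stools sit around the table at the +y, +x sides. The door frame is on top of the table.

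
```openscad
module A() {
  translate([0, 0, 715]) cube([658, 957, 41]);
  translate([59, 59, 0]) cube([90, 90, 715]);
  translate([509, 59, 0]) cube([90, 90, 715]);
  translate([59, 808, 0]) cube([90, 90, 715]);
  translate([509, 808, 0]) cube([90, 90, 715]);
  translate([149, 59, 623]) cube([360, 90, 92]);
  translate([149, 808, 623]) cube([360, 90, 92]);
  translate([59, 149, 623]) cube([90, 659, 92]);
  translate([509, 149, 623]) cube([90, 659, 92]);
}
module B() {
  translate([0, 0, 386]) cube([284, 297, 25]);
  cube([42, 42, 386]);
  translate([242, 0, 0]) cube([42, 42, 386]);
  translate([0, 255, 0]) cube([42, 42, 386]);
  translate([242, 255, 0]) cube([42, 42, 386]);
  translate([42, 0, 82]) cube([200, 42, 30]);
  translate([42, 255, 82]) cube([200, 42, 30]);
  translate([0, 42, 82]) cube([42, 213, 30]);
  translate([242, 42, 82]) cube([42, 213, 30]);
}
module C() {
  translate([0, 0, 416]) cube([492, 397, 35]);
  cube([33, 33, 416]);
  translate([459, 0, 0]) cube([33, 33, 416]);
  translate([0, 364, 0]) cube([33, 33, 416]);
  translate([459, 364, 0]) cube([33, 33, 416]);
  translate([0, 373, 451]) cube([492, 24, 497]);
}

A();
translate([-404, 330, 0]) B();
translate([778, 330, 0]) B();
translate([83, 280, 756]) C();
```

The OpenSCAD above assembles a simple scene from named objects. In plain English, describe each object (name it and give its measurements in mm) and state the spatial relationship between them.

A is a table with a 658×957 mm rectangular top, 41 mm thick, top surface at z = 756 mm, supported by four 90×90 mm square legs, each inset 59 mm from the nearest pair of top edges, running from the floor. Four apron rails, 90 mm thick and 92 mm tall, run between adjacent legs with their top edges flush with the underside of the top and their outer faces flush with the legs' outer faces.

B is a four-legged stool. The seat is 284×297 mm, 25 mm thick, top at z = 411 mm. It stands on four square legs, each 42×42 mm in cross-section, from z = 0 to the seat underside, each flush with a corner of the seat. Four stretchers, 42 mm wide and 30 mm tall, connect adjacent legs with their undersides at z = 82 mm, each running between the inner faces of the legs it joins and aligned with the legs' outer faces on the other axis.

C is a chair: 492×397 mm seat, 35 mm thick, top at z = 451 mm, on four 33 mm square corner legs flush with the seat edges. A 24 mm thick backrest slab spans the full seat width, extending 497 mm above the seat top, its back face flush with the seat's +y edge.

Two stools sit around the table at the −x, +x sides. The chair is on top of the table, centred.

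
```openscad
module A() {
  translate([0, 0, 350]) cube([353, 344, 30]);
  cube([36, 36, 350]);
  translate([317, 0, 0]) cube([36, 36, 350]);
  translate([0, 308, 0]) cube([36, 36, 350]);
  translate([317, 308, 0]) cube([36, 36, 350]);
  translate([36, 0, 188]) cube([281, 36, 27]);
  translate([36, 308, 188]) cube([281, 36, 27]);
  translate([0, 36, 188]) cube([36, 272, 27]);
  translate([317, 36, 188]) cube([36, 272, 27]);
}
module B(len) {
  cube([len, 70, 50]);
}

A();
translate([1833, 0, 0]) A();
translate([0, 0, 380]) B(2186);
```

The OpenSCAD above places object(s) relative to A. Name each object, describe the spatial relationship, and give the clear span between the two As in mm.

A is a stool. B is a beam. A beam spans the tops of two stools. The clear span between the two stools is 1480 mm.

Second stool starts at x = 1833; first ends at x = 353; clear span = 1833 − 353 = 1480 mm.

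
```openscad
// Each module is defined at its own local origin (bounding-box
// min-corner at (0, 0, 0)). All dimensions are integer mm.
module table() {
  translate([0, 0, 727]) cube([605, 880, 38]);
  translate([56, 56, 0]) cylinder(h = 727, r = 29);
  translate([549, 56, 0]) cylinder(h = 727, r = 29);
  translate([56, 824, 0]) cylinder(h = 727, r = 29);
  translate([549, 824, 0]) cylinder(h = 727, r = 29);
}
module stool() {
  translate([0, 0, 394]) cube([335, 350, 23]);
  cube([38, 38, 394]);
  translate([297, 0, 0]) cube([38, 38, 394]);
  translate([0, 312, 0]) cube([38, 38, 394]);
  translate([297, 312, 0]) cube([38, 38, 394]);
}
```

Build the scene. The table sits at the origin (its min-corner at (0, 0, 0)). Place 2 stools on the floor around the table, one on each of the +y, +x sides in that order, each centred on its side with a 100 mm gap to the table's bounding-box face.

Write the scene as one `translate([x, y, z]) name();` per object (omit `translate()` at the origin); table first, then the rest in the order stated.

table();
translate([135, 980, 0]) stool();
translate([705, 265, 0]) stool();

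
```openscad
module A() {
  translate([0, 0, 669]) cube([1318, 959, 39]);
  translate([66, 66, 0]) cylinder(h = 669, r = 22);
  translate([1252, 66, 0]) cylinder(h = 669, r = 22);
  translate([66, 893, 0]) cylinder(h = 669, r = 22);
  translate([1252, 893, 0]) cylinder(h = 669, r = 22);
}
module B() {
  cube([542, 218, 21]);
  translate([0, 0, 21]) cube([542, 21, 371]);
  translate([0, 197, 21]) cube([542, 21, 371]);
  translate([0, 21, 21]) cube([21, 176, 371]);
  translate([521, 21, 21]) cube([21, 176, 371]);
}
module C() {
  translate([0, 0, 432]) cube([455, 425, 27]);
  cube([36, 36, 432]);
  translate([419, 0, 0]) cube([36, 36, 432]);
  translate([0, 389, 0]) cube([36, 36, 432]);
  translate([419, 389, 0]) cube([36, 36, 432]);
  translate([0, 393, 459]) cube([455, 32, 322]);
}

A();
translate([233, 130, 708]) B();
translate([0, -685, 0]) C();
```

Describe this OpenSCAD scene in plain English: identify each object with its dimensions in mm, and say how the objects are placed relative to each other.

A is a rectangular dining table. The top is 1318×959×39 mm with its upper surface at z = 708 mm. It stands on four round legs of 44 mm diameter, each leg's bounding box inset 44 mm from the nearest pair of top edges, running from the floor to the underside of the top.

B is an open storage box with external size 542×218×392 mm and wall thickness 21 mm (the base is also 21 mm thick). The base covers the whole footprint; the four walls stand on the base, with the y-facing walls full-width and the x-facing walls fitting between their inner faces.

C is a chair: 455×425 mm seat, 27 mm thick, top at z = 459 mm, on four 36 mm square corner legs flush with the seat edges. A 32 mm thick backrest slab spans the full seat width, extending 322 mm above the seat top, its back face flush with the seat's +y edge.

The open box is on top of the table. The chair is on the floor beside the table on its −y side.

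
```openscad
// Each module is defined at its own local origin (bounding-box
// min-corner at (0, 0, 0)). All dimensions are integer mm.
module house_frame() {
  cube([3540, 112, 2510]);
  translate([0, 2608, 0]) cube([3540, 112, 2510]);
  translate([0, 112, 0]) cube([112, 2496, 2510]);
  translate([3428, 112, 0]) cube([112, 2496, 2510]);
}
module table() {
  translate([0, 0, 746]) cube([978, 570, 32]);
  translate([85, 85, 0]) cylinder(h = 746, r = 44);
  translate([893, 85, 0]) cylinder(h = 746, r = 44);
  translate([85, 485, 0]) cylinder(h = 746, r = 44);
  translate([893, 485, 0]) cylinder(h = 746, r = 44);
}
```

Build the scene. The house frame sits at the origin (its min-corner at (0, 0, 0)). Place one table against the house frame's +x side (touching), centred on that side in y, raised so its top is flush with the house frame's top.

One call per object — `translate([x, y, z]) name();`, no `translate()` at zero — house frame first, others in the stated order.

house_frame();
translate([3540, 1075, 1732]) table();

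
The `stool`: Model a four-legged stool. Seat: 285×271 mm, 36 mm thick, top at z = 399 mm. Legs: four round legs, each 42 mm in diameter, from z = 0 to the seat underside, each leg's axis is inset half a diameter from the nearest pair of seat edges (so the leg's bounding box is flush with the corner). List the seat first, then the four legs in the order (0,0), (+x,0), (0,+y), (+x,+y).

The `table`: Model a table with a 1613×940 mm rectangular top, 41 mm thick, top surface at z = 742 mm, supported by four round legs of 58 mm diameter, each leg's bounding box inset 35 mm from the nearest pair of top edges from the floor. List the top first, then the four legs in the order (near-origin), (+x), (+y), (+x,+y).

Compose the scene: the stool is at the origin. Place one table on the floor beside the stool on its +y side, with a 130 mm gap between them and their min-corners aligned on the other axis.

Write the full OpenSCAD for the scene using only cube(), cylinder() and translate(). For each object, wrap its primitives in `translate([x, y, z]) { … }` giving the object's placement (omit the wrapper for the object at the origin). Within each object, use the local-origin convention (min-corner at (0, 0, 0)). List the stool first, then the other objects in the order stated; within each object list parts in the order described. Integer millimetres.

translate([0, 0, 363]) cube([285, 271, 36]);
translate([21, 21, 0]) cylinder(h = 363, r = 21);
translate([264, 21, 0]) cylinder(h = 363, r = 21);
translate([21, 250, 0]) cylinder(h = 363, r = 21);
translate([264, 250, 0]) cylinder(h = 363, r = 21);
translate([0, 401, 0]) {
  translate([0, 0, 701]) cube([1613, 940, 41]);
  translate([64, 64, 0]) cylinder(h = 701, r = 29);
  translate([1549, 64, 0]) cylinder(h = 701, r = 29);
  translate([64, 876, 0]) cylinder(h = 701, r = 29);
  translate([1549, 876, 0]) cylinder(h = 701, r = 29);
}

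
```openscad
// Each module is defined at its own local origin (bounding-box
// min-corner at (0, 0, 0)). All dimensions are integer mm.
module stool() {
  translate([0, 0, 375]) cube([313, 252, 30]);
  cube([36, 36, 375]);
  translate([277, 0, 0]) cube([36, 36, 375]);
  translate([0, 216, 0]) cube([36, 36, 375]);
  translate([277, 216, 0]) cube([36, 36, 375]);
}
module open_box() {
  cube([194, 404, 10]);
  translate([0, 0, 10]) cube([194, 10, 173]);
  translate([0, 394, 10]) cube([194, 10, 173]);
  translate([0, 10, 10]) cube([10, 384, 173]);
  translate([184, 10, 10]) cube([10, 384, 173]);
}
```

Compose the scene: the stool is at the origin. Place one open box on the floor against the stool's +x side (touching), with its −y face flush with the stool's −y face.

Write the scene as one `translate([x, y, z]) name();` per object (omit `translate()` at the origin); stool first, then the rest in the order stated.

stool();
translate([313, 0, 0]) open_box();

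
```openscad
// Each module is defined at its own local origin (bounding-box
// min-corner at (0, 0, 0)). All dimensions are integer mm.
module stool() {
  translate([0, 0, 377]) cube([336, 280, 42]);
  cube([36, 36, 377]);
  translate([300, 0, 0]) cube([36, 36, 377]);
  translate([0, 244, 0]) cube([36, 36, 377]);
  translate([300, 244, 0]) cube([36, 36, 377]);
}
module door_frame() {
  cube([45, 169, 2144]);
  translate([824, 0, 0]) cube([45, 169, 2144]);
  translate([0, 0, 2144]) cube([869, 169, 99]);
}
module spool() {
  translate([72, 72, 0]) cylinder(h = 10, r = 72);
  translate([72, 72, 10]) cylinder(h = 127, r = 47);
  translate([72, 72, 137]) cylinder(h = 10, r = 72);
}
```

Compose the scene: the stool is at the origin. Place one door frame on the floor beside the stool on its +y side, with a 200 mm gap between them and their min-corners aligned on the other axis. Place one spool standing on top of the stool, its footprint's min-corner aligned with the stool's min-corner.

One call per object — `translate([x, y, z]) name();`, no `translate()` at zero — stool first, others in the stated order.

stool();
translate([0, 480, 0]) door_frame();
translate([0, 0, 419]) spool();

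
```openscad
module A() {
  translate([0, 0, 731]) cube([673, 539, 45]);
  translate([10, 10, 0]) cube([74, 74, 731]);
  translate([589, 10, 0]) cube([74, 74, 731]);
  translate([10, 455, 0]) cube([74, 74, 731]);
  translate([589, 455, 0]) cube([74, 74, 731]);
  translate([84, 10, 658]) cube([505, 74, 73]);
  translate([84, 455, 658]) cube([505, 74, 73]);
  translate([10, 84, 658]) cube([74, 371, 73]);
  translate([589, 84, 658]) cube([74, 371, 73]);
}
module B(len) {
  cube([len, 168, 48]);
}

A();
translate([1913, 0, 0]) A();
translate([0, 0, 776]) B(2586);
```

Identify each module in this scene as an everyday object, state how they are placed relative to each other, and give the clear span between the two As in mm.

Second table starts at x = 1913; first ends at x = 673; clear span = 1913 − 673 = 1240 mm.

A is a table. B is a beam. A beam spans the tops of two tables. The clear span between the two tables is 1240 mm.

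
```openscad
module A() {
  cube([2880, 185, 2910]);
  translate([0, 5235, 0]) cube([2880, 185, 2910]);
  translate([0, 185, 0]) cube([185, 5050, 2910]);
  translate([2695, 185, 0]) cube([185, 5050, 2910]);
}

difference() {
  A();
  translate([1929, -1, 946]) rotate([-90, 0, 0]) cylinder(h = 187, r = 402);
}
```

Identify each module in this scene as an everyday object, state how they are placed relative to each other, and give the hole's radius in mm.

The subtracted cylinder has r = 402 mm.

A is a house frame. The house frame has a circular hole through its front wall. The hole's radius is 402 mm.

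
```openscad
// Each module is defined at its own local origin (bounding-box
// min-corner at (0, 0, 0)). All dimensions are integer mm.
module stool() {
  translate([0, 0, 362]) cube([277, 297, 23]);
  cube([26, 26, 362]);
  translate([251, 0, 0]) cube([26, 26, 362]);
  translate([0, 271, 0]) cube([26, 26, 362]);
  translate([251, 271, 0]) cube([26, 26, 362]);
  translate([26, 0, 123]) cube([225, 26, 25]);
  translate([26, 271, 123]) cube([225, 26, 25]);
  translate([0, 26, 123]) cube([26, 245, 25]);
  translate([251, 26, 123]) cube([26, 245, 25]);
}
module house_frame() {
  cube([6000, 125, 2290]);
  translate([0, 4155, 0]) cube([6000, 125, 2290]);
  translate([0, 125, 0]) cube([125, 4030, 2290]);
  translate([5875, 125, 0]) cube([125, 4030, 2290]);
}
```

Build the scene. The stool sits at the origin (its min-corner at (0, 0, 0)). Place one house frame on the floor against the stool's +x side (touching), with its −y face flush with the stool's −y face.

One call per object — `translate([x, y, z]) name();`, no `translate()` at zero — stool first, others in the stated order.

stool();
translate([277, 0, 0]) house_frame();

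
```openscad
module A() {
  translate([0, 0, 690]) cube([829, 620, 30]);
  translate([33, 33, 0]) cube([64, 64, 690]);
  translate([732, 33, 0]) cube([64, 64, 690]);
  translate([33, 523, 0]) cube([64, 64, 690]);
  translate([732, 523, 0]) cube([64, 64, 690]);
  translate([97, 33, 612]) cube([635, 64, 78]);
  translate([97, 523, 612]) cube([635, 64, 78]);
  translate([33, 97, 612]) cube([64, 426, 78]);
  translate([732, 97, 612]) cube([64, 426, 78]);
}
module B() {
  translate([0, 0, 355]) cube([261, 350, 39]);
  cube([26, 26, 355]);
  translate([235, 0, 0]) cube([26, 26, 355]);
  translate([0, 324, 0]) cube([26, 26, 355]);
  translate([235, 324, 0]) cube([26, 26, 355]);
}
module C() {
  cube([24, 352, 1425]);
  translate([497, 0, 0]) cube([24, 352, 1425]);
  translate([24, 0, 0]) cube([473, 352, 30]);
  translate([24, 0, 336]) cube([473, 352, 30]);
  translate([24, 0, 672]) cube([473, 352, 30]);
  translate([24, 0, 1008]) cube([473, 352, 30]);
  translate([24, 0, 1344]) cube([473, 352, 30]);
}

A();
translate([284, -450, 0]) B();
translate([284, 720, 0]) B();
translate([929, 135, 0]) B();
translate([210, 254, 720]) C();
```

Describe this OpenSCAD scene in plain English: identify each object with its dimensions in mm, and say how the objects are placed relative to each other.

A is a rectangular dining table. The top is 829×620×30 mm with its upper surface at z = 720 mm. It stands on four 64×64 mm square legs, each inset 33 mm from the nearest pair of top edges, running from the floor to the underside of the top. Four apron rails, 64 mm thick and 78 mm tall, run between adjacent legs with their top edges flush with the underside of the top and their outer faces flush with the legs' outer faces.

B is a four-legged stool. The seat is a 261×350×39 mm slab whose top surface is at z = 394 mm; four square legs, each 26×26 mm in cross-section, run from the floor (z = 0) to the underside of the seat, each flush with a corner of the seat.

C is a bookshelf 521 mm wide overall, 352 mm deep and 1425 mm tall. The two sides are 24 mm thick vertical panels. 5 horizontal shelves of 30 mm thickness span between the inner faces of the sides; the lowest shelf sits on the floor and shelves are stacked with a clear vertical gap of 306 mm between each pair.

Three stools sit around the table at the −y, +y, +x sides. The bookshelf is on top of the table.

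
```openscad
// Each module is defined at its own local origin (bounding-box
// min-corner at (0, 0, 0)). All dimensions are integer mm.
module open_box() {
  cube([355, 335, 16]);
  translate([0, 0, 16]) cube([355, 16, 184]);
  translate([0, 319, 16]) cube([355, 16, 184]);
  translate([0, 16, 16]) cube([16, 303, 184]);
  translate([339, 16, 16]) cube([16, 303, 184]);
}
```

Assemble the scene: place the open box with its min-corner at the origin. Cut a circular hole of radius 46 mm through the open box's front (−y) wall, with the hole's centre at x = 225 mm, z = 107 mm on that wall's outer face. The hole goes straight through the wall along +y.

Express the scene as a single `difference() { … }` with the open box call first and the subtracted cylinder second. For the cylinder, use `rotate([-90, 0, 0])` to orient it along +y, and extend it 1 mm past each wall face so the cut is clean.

difference() {
  open_box();
  translate([225, -1, 107]) rotate([-90, 0, 0]) cylinder(h = 18, r = 46);
}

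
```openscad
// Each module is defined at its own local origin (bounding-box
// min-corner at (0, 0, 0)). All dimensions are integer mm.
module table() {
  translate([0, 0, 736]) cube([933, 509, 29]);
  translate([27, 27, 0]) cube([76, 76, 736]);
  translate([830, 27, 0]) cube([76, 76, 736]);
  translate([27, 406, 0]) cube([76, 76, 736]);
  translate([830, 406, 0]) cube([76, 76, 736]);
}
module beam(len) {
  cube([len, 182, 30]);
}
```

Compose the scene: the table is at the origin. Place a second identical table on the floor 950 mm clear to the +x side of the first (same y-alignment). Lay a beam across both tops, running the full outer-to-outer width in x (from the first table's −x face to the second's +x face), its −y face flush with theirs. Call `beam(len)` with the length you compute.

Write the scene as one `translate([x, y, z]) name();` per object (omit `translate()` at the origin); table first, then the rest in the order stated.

table();
translate([1883, 0, 0]) table();
translate([0, 0, 765]) beam(2816);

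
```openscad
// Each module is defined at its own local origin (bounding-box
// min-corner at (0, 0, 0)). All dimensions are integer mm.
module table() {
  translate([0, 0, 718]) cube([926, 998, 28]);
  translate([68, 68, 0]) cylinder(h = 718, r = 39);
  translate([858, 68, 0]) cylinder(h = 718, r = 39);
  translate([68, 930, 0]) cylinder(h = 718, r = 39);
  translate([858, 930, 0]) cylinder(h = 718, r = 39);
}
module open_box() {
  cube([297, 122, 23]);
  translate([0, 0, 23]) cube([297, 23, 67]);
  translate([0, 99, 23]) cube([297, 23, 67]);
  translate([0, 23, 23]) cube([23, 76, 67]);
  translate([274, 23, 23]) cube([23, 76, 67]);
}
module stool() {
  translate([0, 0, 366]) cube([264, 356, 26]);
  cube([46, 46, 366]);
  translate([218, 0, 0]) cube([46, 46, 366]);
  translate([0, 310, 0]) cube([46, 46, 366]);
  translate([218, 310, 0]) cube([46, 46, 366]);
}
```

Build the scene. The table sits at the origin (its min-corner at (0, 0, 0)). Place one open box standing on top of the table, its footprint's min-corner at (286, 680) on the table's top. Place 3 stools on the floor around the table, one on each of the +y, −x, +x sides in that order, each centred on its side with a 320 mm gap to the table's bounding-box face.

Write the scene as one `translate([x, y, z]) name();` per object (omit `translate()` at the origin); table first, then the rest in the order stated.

table();
translate([286, 680, 746]) open_box();
translate([331, 1318, 0]) stool();
translate([-584, 321, 0]) stool();
translate([1246, 321, 0]) stool();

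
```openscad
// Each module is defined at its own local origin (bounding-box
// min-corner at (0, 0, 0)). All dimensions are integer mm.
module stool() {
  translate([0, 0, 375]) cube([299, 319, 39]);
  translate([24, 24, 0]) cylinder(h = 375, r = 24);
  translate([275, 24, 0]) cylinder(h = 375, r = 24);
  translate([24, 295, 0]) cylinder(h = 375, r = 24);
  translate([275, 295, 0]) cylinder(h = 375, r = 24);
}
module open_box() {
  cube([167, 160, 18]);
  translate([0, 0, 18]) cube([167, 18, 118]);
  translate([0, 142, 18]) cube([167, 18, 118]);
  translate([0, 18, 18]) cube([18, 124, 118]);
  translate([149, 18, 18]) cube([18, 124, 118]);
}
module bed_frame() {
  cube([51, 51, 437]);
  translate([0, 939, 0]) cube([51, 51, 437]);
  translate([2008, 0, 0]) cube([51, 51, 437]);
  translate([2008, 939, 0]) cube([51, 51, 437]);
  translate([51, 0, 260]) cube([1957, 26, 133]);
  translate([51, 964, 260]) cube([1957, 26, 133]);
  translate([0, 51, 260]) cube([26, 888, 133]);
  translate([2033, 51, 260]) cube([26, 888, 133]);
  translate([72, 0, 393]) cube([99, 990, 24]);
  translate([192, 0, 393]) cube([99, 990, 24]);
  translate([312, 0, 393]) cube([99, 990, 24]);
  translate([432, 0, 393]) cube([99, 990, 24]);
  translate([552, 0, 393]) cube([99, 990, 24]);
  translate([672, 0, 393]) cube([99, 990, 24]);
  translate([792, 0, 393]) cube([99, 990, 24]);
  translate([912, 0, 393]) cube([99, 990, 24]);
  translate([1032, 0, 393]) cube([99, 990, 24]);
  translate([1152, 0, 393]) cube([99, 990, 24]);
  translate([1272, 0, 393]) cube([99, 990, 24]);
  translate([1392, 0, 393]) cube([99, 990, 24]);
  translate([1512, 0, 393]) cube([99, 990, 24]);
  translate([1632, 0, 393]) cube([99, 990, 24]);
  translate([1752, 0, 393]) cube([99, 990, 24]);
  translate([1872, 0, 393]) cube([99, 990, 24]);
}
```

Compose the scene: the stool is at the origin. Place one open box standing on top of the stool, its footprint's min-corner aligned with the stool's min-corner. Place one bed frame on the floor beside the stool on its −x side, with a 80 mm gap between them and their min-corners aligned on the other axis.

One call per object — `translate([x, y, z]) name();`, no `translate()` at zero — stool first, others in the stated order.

stool();
translate([0, 0, 414]) open_box();
translate([-2139, 0, 0]) bed_frame();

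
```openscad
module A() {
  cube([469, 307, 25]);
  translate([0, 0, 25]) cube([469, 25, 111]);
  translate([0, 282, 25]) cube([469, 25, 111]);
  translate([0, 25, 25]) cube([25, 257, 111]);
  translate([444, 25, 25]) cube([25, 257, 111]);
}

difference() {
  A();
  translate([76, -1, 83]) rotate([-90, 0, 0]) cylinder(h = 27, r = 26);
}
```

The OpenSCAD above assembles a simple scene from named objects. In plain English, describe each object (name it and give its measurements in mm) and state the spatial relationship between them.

A is an open-topped rectangular box: outside dimensions 469×307×136 mm, with a uniform wall and base thickness of 25 mm. The base is a full 469×307 slab on the floor; four walls sit on top of the base. The front and back walls (the −y and +y sides) span the full width; the two side walls fit between them.

The open box has a circular hole of radius 26 mm through its front wall, centred at (x = 76, z = 83).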